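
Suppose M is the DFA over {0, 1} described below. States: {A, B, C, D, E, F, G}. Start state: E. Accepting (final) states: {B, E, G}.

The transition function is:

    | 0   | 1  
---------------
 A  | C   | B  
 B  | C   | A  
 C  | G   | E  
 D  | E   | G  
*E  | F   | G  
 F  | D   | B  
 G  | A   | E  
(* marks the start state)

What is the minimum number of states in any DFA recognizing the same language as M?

4

Every state is reachable, so we keep all 7.
Initial partition by acceptance: {B,E,G} | {A,C,D,F}.
Refine {B,E,G} on symbol 1: members go to different blocks, giving {E,G} and {B}.
Refine {A,C,D,F} on symbol 0: members go to different blocks, giving {A,F} and {C,D}.
The partition is now stable with 4 blocks: {E,G} | {A,F} | {B} | {C,D}.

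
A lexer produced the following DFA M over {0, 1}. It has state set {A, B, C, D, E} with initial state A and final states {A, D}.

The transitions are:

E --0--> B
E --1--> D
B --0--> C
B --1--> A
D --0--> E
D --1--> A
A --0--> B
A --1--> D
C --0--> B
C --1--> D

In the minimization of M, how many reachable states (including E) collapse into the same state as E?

All states are reachable from the start state.
Start with accepting vs non-accepting: {A,D} | {B,C,E}.
Stable partition: {A,D} | {B,C,E} — 2 equivalence classes.
State E belongs to the block {B,C,E}, which has 3 states.

3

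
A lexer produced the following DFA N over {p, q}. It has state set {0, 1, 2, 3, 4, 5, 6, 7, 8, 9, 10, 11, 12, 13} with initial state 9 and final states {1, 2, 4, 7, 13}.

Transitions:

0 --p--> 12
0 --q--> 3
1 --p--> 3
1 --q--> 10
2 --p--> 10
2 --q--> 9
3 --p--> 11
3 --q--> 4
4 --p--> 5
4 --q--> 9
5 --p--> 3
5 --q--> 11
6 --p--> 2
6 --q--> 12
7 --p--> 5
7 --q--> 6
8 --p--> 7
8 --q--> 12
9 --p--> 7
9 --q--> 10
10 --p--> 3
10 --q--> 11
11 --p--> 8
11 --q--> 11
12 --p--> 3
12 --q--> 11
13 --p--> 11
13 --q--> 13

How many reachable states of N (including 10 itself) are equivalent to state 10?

First remove the unreachable states {0,1,13}; 11 states remain.
Start with accepting vs non-accepting: {2,4,7} | {3,5,6,8,9,10,11,12}.
On input p, block {3,5,6,8,9,10,11,12} splits into {3,5,10,11,12} and {6,8,9}.
On input p, block {3,5,10,11,12} splits into {3,5,10,12} and {11}.
Split {3,5,10,12} by δ(·,p) → {5,10,12} and {3}.
No further refinement is possible. Final partition (5 blocks): {2,4,7} | {5,10,12} | {6,8,9} | {11} | {3}.
The equivalence class containing 10 is {5,10,12}, of size 3.

3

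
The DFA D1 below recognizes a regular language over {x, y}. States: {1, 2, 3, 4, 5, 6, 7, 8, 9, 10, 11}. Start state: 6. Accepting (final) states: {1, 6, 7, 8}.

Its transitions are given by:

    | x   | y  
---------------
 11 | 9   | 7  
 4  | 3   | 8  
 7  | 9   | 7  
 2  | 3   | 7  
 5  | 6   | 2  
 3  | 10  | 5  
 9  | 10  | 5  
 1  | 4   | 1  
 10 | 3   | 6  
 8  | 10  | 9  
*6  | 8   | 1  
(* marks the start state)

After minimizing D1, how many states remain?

States {11} cannot be reached from the start state, so discard them.
Initial partition by acceptance: {1,6,7,8} | {2,3,4,5,9,10}.
Split {1,6,7,8} by δ(·,x) → {1,7,8} and {6}.
Split {1,7,8} by δ(·,y) → {1,7} and {8}.
Split {2,3,4,5,9,10} by δ(·,x) → {2,3,4,9,10} and {5}.
On input y, block {2,3,4,9,10} splits into {3,9} and {2} and {4} and {10}.
On input x, block {1,7} splits into {1} and {7}.
The partition is now stable with 9 blocks: {1} | {3,9} | {6} | {8} | {5} | {2} | {4} | {10} | {7}.

9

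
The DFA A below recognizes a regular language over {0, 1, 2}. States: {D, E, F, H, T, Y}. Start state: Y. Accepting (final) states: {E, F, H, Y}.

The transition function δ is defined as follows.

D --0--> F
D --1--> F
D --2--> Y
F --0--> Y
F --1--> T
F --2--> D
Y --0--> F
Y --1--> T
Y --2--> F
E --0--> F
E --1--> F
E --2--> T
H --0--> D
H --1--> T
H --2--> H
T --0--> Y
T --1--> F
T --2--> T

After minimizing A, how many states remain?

First remove the unreachable states {E,H}; 4 states remain.
Initial partition by acceptance: {F,Y} | {D,T}.
Split {F,Y} by δ(·,2) → {Y} and {F}.
Refine {D,T} on symbol 0: members go to different blocks, giving {T} and {D}.
No further refinement is possible. Final partition (4 blocks): {Y} | {T} | {F} | {D}.

4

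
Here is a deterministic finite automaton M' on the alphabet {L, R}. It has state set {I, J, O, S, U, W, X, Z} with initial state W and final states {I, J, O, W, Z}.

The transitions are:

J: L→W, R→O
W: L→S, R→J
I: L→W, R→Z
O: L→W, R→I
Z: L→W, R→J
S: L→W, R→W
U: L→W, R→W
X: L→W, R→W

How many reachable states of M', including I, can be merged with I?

4

First remove the unreachable states {U,X}; 6 states remain.
Start with accepting vs non-accepting: {I,J,O,W,Z} | {S}.
Refine {I,J,O,W,Z} on symbol L: members go to different blocks, giving {I,J,O,Z} and {W}.
Stable partition: {I,J,O,Z} | {S} | {W} — 3 equivalence classes.
The equivalence class containing I is {I,J,O,Z}, of size 4.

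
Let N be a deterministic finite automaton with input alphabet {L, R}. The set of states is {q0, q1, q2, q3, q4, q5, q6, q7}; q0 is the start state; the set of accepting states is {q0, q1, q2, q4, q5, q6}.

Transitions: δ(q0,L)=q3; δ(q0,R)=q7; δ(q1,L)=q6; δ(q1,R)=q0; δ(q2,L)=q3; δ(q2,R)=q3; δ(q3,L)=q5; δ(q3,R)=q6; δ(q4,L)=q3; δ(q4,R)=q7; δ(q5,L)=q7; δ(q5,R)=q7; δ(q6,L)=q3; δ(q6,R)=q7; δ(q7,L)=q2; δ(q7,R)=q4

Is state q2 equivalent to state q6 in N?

Reachable states from the start: {q0,q2,q3,q4,q5,q6,q7}. Unreachable: {q1} — drop them.
Initial partition by acceptance: {q0,q2,q4,q5,q6} | {q3,q7}.
Stable partition: {q0,q2,q4,q5,q6} | {q3,q7} — 2 equivalence classes.
q2 and q6 lie in the same block of the stable partition, so they are equivalent — no string distinguishes them.

Yes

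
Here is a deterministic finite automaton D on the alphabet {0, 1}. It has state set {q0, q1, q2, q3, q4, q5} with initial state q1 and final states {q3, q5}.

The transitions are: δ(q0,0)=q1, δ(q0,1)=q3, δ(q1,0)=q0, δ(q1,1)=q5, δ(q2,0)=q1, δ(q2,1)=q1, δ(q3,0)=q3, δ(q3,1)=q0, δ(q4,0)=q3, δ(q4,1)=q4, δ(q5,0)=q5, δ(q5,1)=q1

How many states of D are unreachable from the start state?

No path from q1 leads to q2, q4; the other 4 states are all reachable.

2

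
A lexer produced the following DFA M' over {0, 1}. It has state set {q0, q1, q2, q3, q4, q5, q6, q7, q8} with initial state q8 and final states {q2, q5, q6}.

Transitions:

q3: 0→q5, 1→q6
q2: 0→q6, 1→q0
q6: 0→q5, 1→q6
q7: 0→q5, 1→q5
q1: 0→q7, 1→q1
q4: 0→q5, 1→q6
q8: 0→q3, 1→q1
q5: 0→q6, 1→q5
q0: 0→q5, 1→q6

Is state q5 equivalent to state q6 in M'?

Yes

States {q0,q2,q4} cannot be reached from the start state, so discard them.
Initial partition by acceptance: {q5,q6} | {q1,q3,q7,q8}.
On input 0, block {q1,q3,q7,q8} splits into {q1,q8} and {q3,q7}.
The partition is now stable with 3 blocks: {q5,q6} | {q1,q8} | {q3,q7}.
q5 and q6 lie in the same block of the stable partition, so they are equivalent — no string distinguishes them.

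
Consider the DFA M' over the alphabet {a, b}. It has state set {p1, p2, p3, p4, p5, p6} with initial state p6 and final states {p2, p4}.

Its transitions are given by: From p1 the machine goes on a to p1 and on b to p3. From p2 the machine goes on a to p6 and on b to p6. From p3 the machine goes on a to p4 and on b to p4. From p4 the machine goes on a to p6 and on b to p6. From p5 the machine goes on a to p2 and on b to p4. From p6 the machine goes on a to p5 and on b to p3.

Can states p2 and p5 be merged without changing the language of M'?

No

States {p1} cannot be reached from the start state, so discard them.
Initial partition by acceptance: {p2,p4} | {p3,p5,p6}.
On input a, block {p3,p5,p6} splits into {p3,p5} and {p6}.
No further refinement is possible. Final partition (3 blocks): {p2,p4} | {p3,p5} | {p6}.
p2 and p5 end up in different blocks, so they are distinguishable. For instance, the string 'ε' is accepted from only p2.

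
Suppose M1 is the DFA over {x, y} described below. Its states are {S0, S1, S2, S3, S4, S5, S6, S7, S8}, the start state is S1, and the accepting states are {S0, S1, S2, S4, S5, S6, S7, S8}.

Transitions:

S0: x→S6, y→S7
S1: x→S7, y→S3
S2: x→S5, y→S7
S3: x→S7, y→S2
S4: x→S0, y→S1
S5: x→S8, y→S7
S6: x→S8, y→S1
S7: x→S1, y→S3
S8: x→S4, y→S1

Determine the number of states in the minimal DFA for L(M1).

All states are reachable from the start state.
Start with accepting vs non-accepting: {S0,S1,S2,S4,S5,S6,S7,S8} | {S3}.
Split {S0,S1,S2,S4,S5,S6,S7,S8} by δ(·,y) → {S0,S2,S4,S5,S6,S8} and {S1,S7}.
The partition is now stable with 3 blocks: {S0,S2,S4,S5,S6,S8} | {S3} | {S1,S7}.

3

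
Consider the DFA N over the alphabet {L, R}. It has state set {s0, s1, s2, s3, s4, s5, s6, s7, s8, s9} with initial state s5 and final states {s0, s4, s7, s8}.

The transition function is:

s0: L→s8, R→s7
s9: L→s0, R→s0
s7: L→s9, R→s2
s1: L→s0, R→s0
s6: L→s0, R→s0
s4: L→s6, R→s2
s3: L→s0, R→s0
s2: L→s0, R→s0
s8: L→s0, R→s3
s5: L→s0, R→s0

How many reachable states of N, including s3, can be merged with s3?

4

States {s1,s4,s6} cannot be reached from the start state, so discard them.
Start with accepting vs non-accepting: {s0,s7,s8} | {s2,s3,s5,s9}.
On input L, block {s0,s7,s8} splits into {s0,s8} and {s7}.
Refine {s0,s8} on symbol R: members go to different blocks, giving {s0} and {s8}.
Stable partition: {s0} | {s2,s3,s5,s9} | {s7} | {s8} — 4 equivalence classes.
State s3 belongs to the block {s2,s3,s5,s9}, which has 4 states.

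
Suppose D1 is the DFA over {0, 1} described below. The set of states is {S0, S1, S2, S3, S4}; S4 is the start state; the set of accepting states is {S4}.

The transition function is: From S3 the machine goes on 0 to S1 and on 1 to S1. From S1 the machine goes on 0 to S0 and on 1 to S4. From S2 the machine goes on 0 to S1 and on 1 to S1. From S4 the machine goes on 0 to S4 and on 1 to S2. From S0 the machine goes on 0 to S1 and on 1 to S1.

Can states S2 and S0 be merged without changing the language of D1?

States {S3} cannot be reached from the start state, so discard them.
Initial partition by acceptance: {S4} | {S0,S1,S2}.
Split {S0,S1,S2} by δ(·,1) → {S0,S2} and {S1}.
The partition is now stable with 3 blocks: {S4} | {S0,S2} | {S1}.
S2 and S0 lie in the same block of the stable partition, so they are equivalent — no string distinguishes them.

Yes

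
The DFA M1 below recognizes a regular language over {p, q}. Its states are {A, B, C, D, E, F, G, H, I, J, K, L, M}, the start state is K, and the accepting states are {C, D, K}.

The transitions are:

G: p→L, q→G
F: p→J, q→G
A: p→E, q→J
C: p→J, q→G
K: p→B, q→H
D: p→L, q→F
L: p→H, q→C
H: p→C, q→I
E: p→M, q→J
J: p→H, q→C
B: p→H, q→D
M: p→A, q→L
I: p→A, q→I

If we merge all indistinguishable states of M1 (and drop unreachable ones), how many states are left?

7

Start with accepting vs non-accepting: {C,D,K} | {A,B,E,F,G,H,I,J,L,M}.
Refine {A,B,E,F,G,H,I,J,L,M} on symbol p: members go to different blocks, giving {A,B,E,F,G,I,J,L,M} and {H}.
Split {C,D,K} by δ(·,q) → {C,D} and {K}.
Refine {A,B,E,F,G,I,J,L,M} on symbol p: members go to different blocks, giving {A,E,F,G,I,M} and {B,J,L}.
Split {A,E,F,G,I,M} by δ(·,p) → {A,E,I,M} and {F,G}.
Split {A,E,I,M} by δ(·,q) → {A,E,M} and {I}.
No further refinement is possible. Final partition (7 blocks): {C,D} | {A,E,M} | {H} | {K} | {B,J,L} | {F,G} | {I}.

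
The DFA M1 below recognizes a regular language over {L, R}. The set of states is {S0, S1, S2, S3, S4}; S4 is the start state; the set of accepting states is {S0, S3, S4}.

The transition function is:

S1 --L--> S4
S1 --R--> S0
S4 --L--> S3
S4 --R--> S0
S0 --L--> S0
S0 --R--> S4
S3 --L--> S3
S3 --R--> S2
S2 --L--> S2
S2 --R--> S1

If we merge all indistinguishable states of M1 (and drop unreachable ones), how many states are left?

5

P0 = {S0,S3,S4} | {S1,S2}.
Refine {S0,S3,S4} on symbol R: members go to different blocks, giving {S0,S4} and {S3}.
Split {S0,S4} by δ(·,L) → {S0} and {S4}.
On input L, block {S1,S2} splits into {S1} and {S2}.
No further refinement is possible. Final partition (5 blocks): {S0} | {S1} | {S3} | {S4} | {S2}.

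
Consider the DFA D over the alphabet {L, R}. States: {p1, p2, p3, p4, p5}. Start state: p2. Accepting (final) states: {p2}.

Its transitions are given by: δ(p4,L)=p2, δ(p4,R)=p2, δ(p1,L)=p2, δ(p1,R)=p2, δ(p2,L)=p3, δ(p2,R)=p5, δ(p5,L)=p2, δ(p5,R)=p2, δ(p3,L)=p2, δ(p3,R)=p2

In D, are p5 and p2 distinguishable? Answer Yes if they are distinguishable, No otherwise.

Reachable states from the start: {p2,p3,p5}. Unreachable: {p1,p4} — drop them.
Start with accepting vs non-accepting: {p2} | {p3,p5}.
The partition is now stable with 2 blocks: {p2} | {p3,p5}.
p5 and p2 end up in different blocks, so they are distinguishable. For instance, the string 'ε' is accepted from only p2.

Yes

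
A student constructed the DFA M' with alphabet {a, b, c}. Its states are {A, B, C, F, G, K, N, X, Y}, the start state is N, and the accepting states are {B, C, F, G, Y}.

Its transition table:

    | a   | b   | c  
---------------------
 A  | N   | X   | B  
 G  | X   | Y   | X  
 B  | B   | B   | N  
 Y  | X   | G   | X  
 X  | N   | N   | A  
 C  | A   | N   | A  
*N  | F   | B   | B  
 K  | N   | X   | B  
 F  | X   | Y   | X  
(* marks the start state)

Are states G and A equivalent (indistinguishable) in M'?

First remove the unreachable states {C,K}; 7 states remain.
Start with accepting vs non-accepting: {B,F,G,Y} | {A,N,X}.
Refine {B,F,G,Y} on symbol a: members go to different blocks, giving {F,G,Y} and {B}.
On input a, block {A,N,X} splits into {A,X} and {N}.
Refine {A,X} on symbol b: members go to different blocks, giving {X} and {A}.
No further refinement is possible. Final partition (5 blocks): {F,G,Y} | {X} | {B} | {N} | {A}.
G and A end up in different blocks, so they are distinguishable. For instance, the string 'ε' is accepted from only G.

No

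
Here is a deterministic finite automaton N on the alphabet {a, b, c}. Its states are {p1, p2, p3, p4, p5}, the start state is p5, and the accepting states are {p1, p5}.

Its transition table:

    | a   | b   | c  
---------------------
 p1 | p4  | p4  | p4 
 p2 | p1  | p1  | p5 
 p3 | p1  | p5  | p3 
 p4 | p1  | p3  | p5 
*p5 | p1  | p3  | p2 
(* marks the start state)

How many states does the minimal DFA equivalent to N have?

5

Every state is reachable, so we keep all 5.
Start with accepting vs non-accepting: {p1,p5} | {p2,p3,p4}.
Split {p1,p5} by δ(·,a) → {p1} and {p5}.
Split {p2,p3,p4} by δ(·,b) → {p2} and {p3} and {p4}.
Stable partition: {p1} | {p2} | {p5} | {p3} | {p4} — 5 equivalence classes.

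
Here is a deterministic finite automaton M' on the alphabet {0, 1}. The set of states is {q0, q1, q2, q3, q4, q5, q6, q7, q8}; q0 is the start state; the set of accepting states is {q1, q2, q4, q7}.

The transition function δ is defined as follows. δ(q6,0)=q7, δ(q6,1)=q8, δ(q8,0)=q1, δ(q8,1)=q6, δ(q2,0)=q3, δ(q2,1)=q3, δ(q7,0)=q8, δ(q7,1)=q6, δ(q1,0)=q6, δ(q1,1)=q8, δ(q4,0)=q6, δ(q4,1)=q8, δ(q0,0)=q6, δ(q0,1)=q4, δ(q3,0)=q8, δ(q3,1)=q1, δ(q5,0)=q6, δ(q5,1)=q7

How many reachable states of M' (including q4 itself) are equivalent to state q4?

3

States {q2,q3,q5} cannot be reached from the start state, so discard them.
Initial partition by acceptance: {q1,q4,q7} | {q0,q6,q8}.
Refine {q0,q6,q8} on symbol 0: members go to different blocks, giving {q6,q8} and {q0}.
No further refinement is possible. Final partition (3 blocks): {q1,q4,q7} | {q6,q8} | {q0}.
The equivalence class containing q4 is {q1,q4,q7}, of size 3.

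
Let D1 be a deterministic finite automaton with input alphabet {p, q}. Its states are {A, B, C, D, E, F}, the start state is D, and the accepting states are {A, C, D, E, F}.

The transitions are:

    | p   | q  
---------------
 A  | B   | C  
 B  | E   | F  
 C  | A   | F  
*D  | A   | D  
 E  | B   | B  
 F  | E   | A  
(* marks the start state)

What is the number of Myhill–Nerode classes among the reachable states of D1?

6

Start with accepting vs non-accepting: {A,C,D,E,F} | {B}.
Split {A,C,D,E,F} by δ(·,p) → {C,D,F} and {A,E}.
Split {C,D,F} by δ(·,q) → {C,D} and {F}.
Split {C,D} by δ(·,q) → {C} and {D}.
Refine {A,E} on symbol q: members go to different blocks, giving {A} and {E}.
The partition is now stable with 6 blocks: {C} | {B} | {A} | {F} | {D} | {E}.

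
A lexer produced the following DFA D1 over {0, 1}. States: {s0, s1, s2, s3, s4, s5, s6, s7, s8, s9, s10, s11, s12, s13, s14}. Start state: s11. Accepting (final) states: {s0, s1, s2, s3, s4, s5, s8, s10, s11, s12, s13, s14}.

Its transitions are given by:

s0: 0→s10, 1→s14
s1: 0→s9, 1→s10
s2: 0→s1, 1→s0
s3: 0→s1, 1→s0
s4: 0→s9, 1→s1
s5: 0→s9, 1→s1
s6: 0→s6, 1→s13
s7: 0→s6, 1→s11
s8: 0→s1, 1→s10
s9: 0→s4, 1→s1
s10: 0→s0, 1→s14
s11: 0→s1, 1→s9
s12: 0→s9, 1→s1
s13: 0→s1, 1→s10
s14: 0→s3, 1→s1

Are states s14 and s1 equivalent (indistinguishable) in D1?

No

First remove the unreachable states {s2,s5,s6,s7,s8,s12,s13}; 8 states remain.
Start with accepting vs non-accepting: {s0,s1,s3,s4,s10,s11,s14} | {s9}.
Refine {s0,s1,s3,s4,s10,s11,s14} on symbol 0: members go to different blocks, giving {s0,s3,s10,s11,s14} and {s1,s4}.
Refine {s0,s3,s10,s11,s14} on symbol 0: members go to different blocks, giving {s0,s10,s14} and {s3,s11}.
On input 0, block {s0,s10,s14} splits into {s0,s10} and {s14}.
Split {s1,s4} by δ(·,1) → {s1} and {s4}.
Refine {s3,s11} on symbol 1: members go to different blocks, giving {s3} and {s11}.
No further refinement is possible. Final partition (7 blocks): {s0,s10} | {s9} | {s1} | {s3} | {s14} | {s4} | {s11}.
s14 and s1 end up in different blocks, so they are distinguishable. For instance, the string '0' is accepted from only s14.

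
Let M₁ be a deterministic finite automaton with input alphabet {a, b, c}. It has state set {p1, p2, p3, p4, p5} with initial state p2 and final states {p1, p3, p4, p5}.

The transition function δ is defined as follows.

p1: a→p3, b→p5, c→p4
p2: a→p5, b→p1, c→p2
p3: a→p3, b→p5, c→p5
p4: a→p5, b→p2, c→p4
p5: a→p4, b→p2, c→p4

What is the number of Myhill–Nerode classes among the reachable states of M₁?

All states are reachable from the start state.
Initial partition by acceptance: {p1,p3,p4,p5} | {p2}.
On input b, block {p1,p3,p4,p5} splits into {p1,p3} and {p4,p5}.
The partition is now stable with 3 blocks: {p1,p3} | {p2} | {p4,p5}.

3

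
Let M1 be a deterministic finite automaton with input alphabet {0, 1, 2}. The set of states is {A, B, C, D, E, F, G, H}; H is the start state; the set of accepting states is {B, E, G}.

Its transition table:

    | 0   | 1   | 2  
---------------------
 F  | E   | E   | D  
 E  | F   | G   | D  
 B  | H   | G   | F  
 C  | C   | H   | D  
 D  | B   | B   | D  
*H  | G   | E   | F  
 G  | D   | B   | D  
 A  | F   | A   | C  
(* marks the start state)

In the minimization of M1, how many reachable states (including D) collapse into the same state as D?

Reachable states from the start: {B,D,E,F,G,H}. Unreachable: {A,C} — drop them.
Start with accepting vs non-accepting: {B,E,G} | {D,F,H}.
The partition is now stable with 2 blocks: {B,E,G} | {D,F,H}.
State D belongs to the block {D,F,H}, which has 3 states.

3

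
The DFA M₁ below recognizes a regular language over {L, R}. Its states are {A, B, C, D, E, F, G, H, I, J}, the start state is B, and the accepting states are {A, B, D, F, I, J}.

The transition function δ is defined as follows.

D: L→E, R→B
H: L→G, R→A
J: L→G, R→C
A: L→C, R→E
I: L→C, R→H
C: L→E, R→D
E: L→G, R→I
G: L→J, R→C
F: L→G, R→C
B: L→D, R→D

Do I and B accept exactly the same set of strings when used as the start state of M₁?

No

States {F} cannot be reached from the start state, so discard them.
Initial partition by acceptance: {A,B,D,I,J} | {C,E,G,H}.
Split {A,B,D,I,J} by δ(·,L) → {A,D,I,J} and {B}.
On input R, block {A,D,I,J} splits into {A,I,J} and {D}.
On input L, block {C,E,G,H} splits into {C,E,H} and {G}.
Refine {A,I,J} on symbol L: members go to different blocks, giving {A,I} and {J}.
On input L, block {C,E,H} splits into {E,H} and {C}.
The partition is now stable with 7 blocks: {A,I} | {E,H} | {B} | {D} | {G} | {J} | {C}.
I and B end up in different blocks, so they are distinguishable. For instance, the string 'L' is accepted from only B.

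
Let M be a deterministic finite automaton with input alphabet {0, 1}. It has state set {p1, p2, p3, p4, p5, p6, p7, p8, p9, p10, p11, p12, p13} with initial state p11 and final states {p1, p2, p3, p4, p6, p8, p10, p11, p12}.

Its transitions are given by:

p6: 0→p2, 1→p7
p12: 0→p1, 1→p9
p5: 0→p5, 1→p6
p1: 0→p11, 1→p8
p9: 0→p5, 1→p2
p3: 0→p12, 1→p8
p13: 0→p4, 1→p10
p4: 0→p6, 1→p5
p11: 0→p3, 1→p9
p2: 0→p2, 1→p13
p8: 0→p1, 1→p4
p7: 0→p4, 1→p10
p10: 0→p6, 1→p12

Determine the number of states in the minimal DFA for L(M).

All states are reachable from the start state.
Initial partition by acceptance: {p1,p2,p3,p4,p6,p8,p10,p11,p12} | {p5,p7,p9,p13}.
On input 1, block {p1,p2,p3,p4,p6,p8,p10,p11,p12} splits into {p2,p4,p6,p11,p12} and {p1,p3,p8,p10}.
Refine {p2,p4,p6,p11,p12} on symbol 0: members go to different blocks, giving {p2,p4,p6} and {p11,p12}.
Refine {p5,p7,p9,p13} on symbol 0: members go to different blocks, giving {p5,p9} and {p7,p13}.
On input 1, block {p2,p4,p6} splits into {p2,p6} and {p4}.
On input 0, block {p1,p3,p8,p10} splits into {p1,p3} and {p8} and {p10}.
The partition is now stable with 8 blocks: {p2,p6} | {p5,p9} | {p1,p3} | {p11,p12} | {p7,p13} | {p4} | {p8} | {p10}.

8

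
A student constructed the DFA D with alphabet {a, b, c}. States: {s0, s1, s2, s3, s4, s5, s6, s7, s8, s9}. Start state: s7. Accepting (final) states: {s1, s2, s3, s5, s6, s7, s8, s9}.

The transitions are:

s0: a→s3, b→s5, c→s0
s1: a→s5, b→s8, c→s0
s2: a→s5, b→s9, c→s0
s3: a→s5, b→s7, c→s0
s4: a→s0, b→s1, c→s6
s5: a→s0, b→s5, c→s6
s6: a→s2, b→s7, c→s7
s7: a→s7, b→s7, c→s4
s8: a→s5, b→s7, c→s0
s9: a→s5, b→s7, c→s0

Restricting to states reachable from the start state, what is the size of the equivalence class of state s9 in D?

3

Every state is reachable, so we keep all 10.
Initial partition by acceptance: {s1,s2,s3,s5,s6,s7,s8,s9} | {s0,s4}.
On input a, block {s1,s2,s3,s5,s6,s7,s8,s9} splits into {s1,s2,s3,s6,s7,s8,s9} and {s5}.
Refine {s1,s2,s3,s6,s7,s8,s9} on symbol a: members go to different blocks, giving {s1,s2,s3,s8,s9} and {s6,s7}.
On input b, block {s1,s2,s3,s8,s9} splits into {s3,s8,s9} and {s1,s2}.
Refine {s0,s4} on symbol a: members go to different blocks, giving {s0} and {s4}.
Refine {s6,s7} on symbol a: members go to different blocks, giving {s6} and {s7}.
No further refinement is possible. Final partition (7 blocks): {s3,s8,s9} | {s0} | {s5} | {s6} | {s1,s2} | {s4} | {s7}.
State s9 belongs to the block {s3,s8,s9}, which has 3 states.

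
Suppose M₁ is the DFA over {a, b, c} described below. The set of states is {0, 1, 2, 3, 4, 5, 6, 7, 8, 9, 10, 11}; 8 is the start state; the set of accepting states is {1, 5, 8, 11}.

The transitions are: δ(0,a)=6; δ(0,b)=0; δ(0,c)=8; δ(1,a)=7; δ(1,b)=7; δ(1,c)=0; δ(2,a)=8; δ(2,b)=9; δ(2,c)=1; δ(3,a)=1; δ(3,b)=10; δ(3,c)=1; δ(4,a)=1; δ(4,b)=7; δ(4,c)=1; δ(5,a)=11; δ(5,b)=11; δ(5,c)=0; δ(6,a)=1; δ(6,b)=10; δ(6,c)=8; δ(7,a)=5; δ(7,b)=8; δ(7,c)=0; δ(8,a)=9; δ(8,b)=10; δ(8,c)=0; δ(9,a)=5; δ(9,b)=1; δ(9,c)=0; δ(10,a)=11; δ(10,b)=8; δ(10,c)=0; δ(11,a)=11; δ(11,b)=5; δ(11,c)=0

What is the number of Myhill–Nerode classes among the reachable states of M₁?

Reachable states from the start: {0,1,5,6,7,8,9,10,11}. Unreachable: {2,3,4} — drop them.
Start with accepting vs non-accepting: {1,5,8,11} | {0,6,7,9,10}.
Refine {1,5,8,11} on symbol a: members go to different blocks, giving {1,8} and {5,11}.
Refine {0,6,7,9,10} on symbol a: members go to different blocks, giving {7,9,10} and {0} and {6}.
No further refinement is possible. Final partition (5 blocks): {1,8} | {7,9,10} | {5,11} | {0} | {6}.

5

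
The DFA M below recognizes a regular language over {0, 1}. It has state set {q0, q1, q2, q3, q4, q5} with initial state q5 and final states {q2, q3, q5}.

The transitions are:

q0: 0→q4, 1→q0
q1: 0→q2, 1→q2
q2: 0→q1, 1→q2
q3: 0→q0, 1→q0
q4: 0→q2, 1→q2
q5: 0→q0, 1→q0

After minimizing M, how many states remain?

First remove the unreachable states {q3}; 5 states remain.
Start with accepting vs non-accepting: {q2,q5} | {q0,q1,q4}.
Split {q2,q5} by δ(·,1) → {q2} and {q5}.
Refine {q0,q1,q4} on symbol 0: members go to different blocks, giving {q1,q4} and {q0}.
The partition is now stable with 4 blocks: {q2} | {q1,q4} | {q5} | {q0}.

4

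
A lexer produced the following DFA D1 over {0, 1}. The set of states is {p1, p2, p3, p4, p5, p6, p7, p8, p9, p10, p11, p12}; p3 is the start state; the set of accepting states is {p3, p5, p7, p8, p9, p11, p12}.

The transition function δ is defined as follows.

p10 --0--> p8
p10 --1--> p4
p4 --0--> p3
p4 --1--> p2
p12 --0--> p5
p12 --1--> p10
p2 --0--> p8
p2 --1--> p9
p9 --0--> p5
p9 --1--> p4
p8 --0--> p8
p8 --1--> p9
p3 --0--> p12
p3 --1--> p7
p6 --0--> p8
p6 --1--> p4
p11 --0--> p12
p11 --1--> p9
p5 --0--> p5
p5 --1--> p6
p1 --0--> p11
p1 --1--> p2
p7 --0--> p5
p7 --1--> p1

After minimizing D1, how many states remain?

7

All states are reachable from the start state.
Initial partition by acceptance: {p3,p5,p7,p8,p9,p11,p12} | {p1,p2,p4,p6,p10}.
Refine {p3,p5,p7,p8,p9,p11,p12} on symbol 1: members go to different blocks, giving {p5,p7,p9,p12} and {p3,p8,p11}.
Refine {p1,p2,p4,p6,p10} on symbol 1: members go to different blocks, giving {p1,p4,p6,p10} and {p2}.
On input 1, block {p1,p4,p6,p10} splits into {p1,p4} and {p6,p10}.
On input 1, block {p5,p7,p9,p12} splits into {p5,p12} and {p7,p9}.
On input 0, block {p3,p8,p11} splits into {p3,p11} and {p8}.
No further refinement is possible. Final partition (7 blocks): {p5,p12} | {p1,p4} | {p3,p11} | {p2} | {p6,p10} | {p7,p9} | {p8}.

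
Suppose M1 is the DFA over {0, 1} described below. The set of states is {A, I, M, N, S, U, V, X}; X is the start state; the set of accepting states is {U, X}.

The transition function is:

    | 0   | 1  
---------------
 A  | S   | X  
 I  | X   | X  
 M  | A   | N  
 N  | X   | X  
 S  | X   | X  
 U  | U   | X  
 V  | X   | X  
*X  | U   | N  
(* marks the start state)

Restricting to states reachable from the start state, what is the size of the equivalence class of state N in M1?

1

Reachable states from the start: {N,U,X}. Unreachable: {A,I,M,S,V} — drop them.
Start with accepting vs non-accepting: {U,X} | {N}.
On input 1, block {U,X} splits into {X} and {U}.
Stable partition: {X} | {N} | {U} — 3 equivalence classes.
The equivalence class containing N is {N}, of size 1.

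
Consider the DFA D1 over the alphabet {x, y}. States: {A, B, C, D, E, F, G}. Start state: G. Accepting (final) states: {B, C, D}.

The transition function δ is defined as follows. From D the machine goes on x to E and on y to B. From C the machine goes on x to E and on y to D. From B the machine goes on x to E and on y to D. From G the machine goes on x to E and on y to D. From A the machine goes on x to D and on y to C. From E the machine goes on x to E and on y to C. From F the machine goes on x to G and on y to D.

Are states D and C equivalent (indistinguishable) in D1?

States {A,F} cannot be reached from the start state, so discard them.
Initial partition by acceptance: {B,C,D} | {E,G}.
Stable partition: {B,C,D} | {E,G} — 2 equivalence classes.
D and C lie in the same block of the stable partition, so they are equivalent — no string distinguishes them.

Yes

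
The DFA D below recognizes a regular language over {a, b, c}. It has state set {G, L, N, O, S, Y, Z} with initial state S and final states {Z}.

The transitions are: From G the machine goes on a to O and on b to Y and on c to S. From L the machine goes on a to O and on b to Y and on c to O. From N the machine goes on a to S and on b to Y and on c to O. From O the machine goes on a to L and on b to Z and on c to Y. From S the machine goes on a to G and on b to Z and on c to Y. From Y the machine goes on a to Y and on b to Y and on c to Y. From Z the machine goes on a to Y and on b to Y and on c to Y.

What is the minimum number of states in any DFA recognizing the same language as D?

States {N} cannot be reached from the start state, so discard them.
Start with accepting vs non-accepting: {Z} | {G,L,O,S,Y}.
Refine {G,L,O,S,Y} on symbol b: members go to different blocks, giving {G,L,Y} and {O,S}.
On input a, block {G,L,Y} splits into {G,L} and {Y}.
Stable partition: {Z} | {G,L} | {O,S} | {Y} — 4 equivalence classes.

4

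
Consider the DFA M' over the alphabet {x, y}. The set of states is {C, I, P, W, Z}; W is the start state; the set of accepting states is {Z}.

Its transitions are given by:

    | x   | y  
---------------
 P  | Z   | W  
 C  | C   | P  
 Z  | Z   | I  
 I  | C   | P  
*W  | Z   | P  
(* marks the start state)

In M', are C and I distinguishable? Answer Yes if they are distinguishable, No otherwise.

No

P0 = {Z} | {C,I,P,W}.
Split {C,I,P,W} by δ(·,x) → {C,I} and {P,W}.
Stable partition: {Z} | {C,I} | {P,W} — 3 equivalence classes.
C and I lie in the same block of the stable partition, so they are equivalent — no string distinguishes them.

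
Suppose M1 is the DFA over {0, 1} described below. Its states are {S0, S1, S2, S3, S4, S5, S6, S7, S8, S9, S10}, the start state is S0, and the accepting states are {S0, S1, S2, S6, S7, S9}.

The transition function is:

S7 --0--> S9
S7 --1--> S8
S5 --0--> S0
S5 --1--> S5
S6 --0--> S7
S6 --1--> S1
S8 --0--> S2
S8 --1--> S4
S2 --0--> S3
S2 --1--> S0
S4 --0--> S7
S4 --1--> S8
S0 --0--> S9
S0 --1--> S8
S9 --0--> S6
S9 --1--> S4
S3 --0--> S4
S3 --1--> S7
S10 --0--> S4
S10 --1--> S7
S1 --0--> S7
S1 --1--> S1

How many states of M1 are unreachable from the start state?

2

No path from S0 leads to S5, S10; the other 9 states are all reachable.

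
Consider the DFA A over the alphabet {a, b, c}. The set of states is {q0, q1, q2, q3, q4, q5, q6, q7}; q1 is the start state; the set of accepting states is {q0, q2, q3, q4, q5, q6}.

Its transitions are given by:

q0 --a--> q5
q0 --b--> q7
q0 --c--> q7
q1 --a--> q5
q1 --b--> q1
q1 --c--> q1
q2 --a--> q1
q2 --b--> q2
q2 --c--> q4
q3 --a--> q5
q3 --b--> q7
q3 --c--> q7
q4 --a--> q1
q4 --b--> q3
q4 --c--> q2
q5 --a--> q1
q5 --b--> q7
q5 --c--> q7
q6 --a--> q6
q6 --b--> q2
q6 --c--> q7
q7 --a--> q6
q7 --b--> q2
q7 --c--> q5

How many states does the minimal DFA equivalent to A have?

States {q0} cannot be reached from the start state, so discard them.
P0 = {q2,q3,q4,q5,q6} | {q1,q7}.
Refine {q2,q3,q4,q5,q6} on symbol a: members go to different blocks, giving {q2,q4,q5} and {q3,q6}.
On input b, block {q2,q4,q5} splits into {q2} and {q4} and {q5}.
On input a, block {q1,q7} splits into {q1} and {q7}.
On input a, block {q3,q6} splits into {q3} and {q6}.
No further refinement is possible. Final partition (7 blocks): {q2} | {q1} | {q3} | {q4} | {q5} | {q7} | {q6}.

7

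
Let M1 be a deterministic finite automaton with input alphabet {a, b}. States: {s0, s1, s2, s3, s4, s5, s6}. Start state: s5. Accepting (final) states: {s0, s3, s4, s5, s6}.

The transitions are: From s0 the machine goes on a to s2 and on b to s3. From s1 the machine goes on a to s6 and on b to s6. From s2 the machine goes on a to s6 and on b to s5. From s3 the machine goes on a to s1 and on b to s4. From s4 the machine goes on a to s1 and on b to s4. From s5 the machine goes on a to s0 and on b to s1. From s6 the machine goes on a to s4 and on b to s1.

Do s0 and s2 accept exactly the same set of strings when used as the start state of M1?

Initial partition by acceptance: {s0,s3,s4,s5,s6} | {s1,s2}.
On input a, block {s0,s3,s4,s5,s6} splits into {s0,s3,s4} and {s5,s6}.
No further refinement is possible. Final partition (3 blocks): {s0,s3,s4} | {s1,s2} | {s5,s6}.
s0 and s2 end up in different blocks, so they are distinguishable. For instance, the string 'ε' is accepted from only s0.

No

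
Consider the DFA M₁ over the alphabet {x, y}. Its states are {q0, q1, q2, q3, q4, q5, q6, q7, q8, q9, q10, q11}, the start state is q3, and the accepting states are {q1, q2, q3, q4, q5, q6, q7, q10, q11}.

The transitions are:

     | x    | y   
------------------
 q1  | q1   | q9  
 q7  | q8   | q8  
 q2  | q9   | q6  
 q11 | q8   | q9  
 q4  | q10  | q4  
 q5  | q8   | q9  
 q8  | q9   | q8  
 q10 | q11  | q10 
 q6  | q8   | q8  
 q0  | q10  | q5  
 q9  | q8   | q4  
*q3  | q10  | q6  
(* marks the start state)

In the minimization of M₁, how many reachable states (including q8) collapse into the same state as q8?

States {q0,q1,q2,q5,q7} cannot be reached from the start state, so discard them.
Start with accepting vs non-accepting: {q3,q4,q6,q10,q11} | {q8,q9}.
On input x, block {q3,q4,q6,q10,q11} splits into {q3,q4,q10} and {q6,q11}.
Split {q3,q4,q10} by δ(·,x) → {q3,q4} and {q10}.
Split {q3,q4} by δ(·,y) → {q3} and {q4}.
Split {q8,q9} by δ(·,y) → {q8} and {q9}.
Refine {q6,q11} on symbol y: members go to different blocks, giving {q6} and {q11}.
Stable partition: {q3} | {q8} | {q6} | {q10} | {q4} | {q9} | {q11} — 7 equivalence classes.
The equivalence class containing q8 is {q8}, of size 1.

1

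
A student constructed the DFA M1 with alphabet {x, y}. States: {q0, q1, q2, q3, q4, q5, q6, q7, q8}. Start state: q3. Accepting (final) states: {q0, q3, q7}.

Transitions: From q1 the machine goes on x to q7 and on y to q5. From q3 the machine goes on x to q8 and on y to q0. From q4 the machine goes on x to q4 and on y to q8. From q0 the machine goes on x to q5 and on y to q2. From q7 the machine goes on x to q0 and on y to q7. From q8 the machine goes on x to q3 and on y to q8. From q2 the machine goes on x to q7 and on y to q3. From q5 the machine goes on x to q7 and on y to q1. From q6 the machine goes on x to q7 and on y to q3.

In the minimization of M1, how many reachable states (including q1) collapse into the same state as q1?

Reachable states from the start: {q0,q1,q2,q3,q5,q7,q8}. Unreachable: {q4,q6} — drop them.
Start with accepting vs non-accepting: {q0,q3,q7} | {q1,q2,q5,q8}.
Split {q0,q3,q7} by δ(·,x) → {q0,q3} and {q7}.
On input y, block {q0,q3} splits into {q0} and {q3}.
Refine {q1,q2,q5,q8} on symbol x: members go to different blocks, giving {q1,q2,q5} and {q8}.
On input y, block {q1,q2,q5} splits into {q1,q5} and {q2}.
No further refinement is possible. Final partition (6 blocks): {q0} | {q1,q5} | {q7} | {q3} | {q8} | {q2}.
The equivalence class containing q1 is {q1,q5}, of size 2.

2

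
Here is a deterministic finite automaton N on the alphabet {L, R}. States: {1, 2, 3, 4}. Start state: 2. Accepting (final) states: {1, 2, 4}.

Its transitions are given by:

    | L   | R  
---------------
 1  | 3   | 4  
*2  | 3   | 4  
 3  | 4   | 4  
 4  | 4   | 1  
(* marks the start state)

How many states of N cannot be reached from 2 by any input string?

0

Every one of the 4 states is reachable from 2.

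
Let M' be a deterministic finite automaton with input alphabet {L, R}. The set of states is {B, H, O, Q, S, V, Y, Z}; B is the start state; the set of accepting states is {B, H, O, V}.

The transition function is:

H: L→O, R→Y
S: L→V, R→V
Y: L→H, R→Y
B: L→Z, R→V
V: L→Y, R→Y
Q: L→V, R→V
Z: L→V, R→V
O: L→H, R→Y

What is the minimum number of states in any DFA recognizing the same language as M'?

5

States {Q,S} cannot be reached from the start state, so discard them.
P0 = {B,H,O,V} | {Y,Z}.
Split {B,H,O,V} by δ(·,L) → {H,O} and {B,V}.
Refine {Y,Z} on symbol L: members go to different blocks, giving {Z} and {Y}.
Split {B,V} by δ(·,L) → {B} and {V}.
The partition is now stable with 5 blocks: {H,O} | {Z} | {B} | {Y} | {V}.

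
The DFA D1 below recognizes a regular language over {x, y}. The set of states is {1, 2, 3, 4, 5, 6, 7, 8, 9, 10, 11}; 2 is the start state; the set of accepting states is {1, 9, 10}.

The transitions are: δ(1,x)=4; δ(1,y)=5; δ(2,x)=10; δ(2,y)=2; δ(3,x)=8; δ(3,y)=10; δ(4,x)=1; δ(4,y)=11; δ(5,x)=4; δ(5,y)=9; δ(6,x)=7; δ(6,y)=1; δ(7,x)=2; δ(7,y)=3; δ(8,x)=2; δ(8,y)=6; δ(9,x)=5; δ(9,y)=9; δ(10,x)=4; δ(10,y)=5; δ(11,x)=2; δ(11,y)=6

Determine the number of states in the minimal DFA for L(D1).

P0 = {1,9,10} | {2,3,4,5,6,7,8,11}.
Refine {1,9,10} on symbol y: members go to different blocks, giving {1,10} and {9}.
Refine {2,3,4,5,6,7,8,11} on symbol x: members go to different blocks, giving {3,5,6,7,8,11} and {2,4}.
Refine {3,5,6,7,8,11} on symbol x: members go to different blocks, giving {5,7,8,11} and {3,6}.
On input y, block {5,7,8,11} splits into {7,8,11} and {5}.
Split {2,4} by δ(·,y) → {2} and {4}.
The partition is now stable with 7 blocks: {1,10} | {7,8,11} | {9} | {2} | {3,6} | {5} | {4}.

7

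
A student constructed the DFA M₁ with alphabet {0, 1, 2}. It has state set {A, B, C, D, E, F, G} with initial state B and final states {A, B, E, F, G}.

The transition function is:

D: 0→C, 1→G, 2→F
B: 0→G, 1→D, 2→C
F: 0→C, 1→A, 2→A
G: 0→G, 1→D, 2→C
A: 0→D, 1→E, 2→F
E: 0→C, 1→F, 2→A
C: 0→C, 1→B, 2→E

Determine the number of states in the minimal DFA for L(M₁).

3

Initial partition by acceptance: {A,B,E,F,G} | {C,D}.
Refine {A,B,E,F,G} on symbol 0: members go to different blocks, giving {A,E,F} and {B,G}.
The partition is now stable with 3 blocks: {A,E,F} | {C,D} | {B,G}.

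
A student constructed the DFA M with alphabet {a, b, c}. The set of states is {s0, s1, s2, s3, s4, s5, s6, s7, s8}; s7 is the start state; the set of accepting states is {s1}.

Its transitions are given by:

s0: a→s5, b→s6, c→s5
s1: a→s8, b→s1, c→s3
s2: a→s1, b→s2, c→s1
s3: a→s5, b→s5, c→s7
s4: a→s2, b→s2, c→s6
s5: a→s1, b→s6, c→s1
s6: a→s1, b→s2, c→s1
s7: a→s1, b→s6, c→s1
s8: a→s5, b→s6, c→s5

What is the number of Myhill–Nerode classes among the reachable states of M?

Reachable states from the start: {s1,s2,s3,s5,s6,s7,s8}. Unreachable: {s0,s4} — drop them.
P0 = {s1} | {s2,s3,s5,s6,s7,s8}.
Split {s2,s3,s5,s6,s7,s8} by δ(·,a) → {s2,s5,s6,s7} and {s3,s8}.
Stable partition: {s1} | {s2,s5,s6,s7} | {s3,s8} — 3 equivalence classes.

3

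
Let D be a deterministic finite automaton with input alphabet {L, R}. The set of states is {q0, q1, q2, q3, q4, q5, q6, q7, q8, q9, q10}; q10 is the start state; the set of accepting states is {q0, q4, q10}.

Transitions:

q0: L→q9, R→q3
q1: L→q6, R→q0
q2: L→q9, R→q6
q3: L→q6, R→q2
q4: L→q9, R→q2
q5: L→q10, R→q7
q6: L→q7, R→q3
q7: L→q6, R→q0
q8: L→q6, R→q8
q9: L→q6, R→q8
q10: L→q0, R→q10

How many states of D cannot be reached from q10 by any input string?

No path from q10 leads to q1, q4, q5; the other 8 states are all reachable.

3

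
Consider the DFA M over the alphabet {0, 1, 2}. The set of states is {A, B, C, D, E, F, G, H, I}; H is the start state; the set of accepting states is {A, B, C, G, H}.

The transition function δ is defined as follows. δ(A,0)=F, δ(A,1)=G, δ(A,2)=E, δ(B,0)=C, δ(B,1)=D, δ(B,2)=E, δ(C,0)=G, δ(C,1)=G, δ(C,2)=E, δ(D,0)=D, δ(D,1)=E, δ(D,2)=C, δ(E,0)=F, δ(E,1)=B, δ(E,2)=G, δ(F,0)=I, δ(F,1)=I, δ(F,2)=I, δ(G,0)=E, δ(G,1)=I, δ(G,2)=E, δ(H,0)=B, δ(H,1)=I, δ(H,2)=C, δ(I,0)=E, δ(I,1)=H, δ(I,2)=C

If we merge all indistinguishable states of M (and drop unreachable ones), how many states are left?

8

Reachable states from the start: {B,C,D,E,F,G,H,I}. Unreachable: {A} — drop them.
Start with accepting vs non-accepting: {B,C,G,H} | {D,E,F,I}.
Split {B,C,G,H} by δ(·,0) → {B,C,H} and {G}.
On input 0, block {B,C,H} splits into {B,H} and {C}.
Refine {B,H} on symbol 0: members go to different blocks, giving {B} and {H}.
Split {D,E,F,I} by δ(·,1) → {D,F} and {E} and {I}.
On input 0, block {D,F} splits into {D} and {F}.
The partition is now stable with 8 blocks: {B} | {D} | {G} | {C} | {H} | {E} | {I} | {F}.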